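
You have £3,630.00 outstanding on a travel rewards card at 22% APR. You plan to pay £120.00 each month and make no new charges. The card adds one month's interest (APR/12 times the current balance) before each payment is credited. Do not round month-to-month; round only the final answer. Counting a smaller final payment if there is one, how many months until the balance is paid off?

Monthly rate r = 22%/12 = 1.83333% = 0.0183333.
Recurrence: B ← B·(1+r) − £120.00.
Month 1: interest £66.55; balance after payment £3,576.55.
Month 2: interest £65.57; balance after payment £3,522.12.
Closed form: n = −ln(1 − rB₀/P)/ln(1+r) = −ln(0.44542)/ln(1.01833) ≈ 44.517, so the balance reaches zero during payment 45.

45 months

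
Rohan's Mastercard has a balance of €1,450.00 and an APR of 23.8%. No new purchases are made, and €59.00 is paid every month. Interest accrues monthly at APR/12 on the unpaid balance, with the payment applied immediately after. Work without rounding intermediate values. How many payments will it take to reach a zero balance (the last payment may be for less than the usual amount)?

Monthly rate r = 23.8%/12 = 1.98333% = 0.0198333.
Recurrence: B ← B·(1+r) − €59.00.
Month 1: interest €28.76; balance after payment €1,419.76.
Month 2: interest €28.16; balance after payment €1,388.92.
Closed form: n = −ln(1 − rB₀/P)/ln(1+r) = −ln(0.51257)/ln(1.01983) ≈ 34.030, so the balance reaches zero during payment 35.

35 months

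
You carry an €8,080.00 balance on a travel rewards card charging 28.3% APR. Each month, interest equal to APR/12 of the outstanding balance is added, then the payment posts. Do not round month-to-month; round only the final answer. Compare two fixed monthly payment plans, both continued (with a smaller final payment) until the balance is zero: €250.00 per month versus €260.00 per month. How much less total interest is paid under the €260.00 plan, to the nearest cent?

Monthly rate r = 28.3%/12 = 2.35833% = 0.0235833.
At €250.00/mo: n = ⌈−ln(1 − rB₀/P)/ln(1+r)⌉ = 62 payments (last €156.19); total interest = total paid − €8,080.00 = €7,326.19.
At €260.00/mo: 57 payments (last €165.65); total interest €6,645.65.
Interest saved = €7,326.19 − €6,645.65 = €680.54.

€680.54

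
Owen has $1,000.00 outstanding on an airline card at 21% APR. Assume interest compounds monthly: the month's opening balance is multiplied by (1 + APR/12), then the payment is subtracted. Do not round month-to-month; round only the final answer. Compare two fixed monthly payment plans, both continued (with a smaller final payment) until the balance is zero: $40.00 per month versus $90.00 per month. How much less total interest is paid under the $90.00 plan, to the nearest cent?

$204.74

Monthly rate r = 21%/12 = 1.75% = 0.0175.
At $40.00/mo: n = ⌈−ln(1 − rB₀/P)/ln(1+r)⌉ = 34 payments (last $6.64); total interest = total paid − $1,000.00 = $326.64.
At $90.00/mo: 13 payments (last $41.90); total interest $121.90.
Interest saved = $326.64 − $121.90 = $204.74.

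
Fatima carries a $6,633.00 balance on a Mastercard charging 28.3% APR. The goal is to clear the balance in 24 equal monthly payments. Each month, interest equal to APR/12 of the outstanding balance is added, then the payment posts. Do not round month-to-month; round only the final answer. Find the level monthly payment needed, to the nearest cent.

Monthly rate r = 28.3%/12 = 2.35833% = 0.0235833.
Level-payment amortization: P = B₀·r / (1 − (1+r)^(−n)) = 6633.00·0.0235833 / (1 − 1.02358^(−24)).
Denominator 1 − (1+r)^(−24) = 0.428464698.
P = 156.428 / 0.428464698 ≈ 365.09.

$365.09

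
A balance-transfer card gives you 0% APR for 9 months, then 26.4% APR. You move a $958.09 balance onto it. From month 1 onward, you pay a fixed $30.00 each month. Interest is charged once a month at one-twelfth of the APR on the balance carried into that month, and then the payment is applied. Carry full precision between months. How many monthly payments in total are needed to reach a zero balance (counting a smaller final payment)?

42 payments

Promo months 1–9 at r₀ = 0%/12 = 0; months 10+ at r₁ = 26.4%/12 = 0.022.
After month 9 (no interest yet): B = $958.09 − 9·$30.00 = $688.09.
Then at r₁ with $30.00/mo: n₂ = −ln(1 − r₁·B/P)/ln(1+r₁) ≈ 32.28 → 33 more payments.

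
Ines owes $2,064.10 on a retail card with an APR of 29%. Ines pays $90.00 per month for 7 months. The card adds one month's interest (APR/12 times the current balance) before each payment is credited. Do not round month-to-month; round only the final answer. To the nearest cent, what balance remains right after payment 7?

Monthly rate r = 29%/12 = 2.41667% = 0.0241667.
Each month: B ← B·(1+r) − $90.00.
Month 1: interest $49.88; balance after payment $2,023.98.
Month 2: interest $48.91; balance after payment $1,982.90.
Month 3: interest $47.92; balance after payment $1,940.82.
Month 4: interest $46.90; balance after payment $1,897.72.
Month 5: interest $45.86; balance after payment $1,853.58.
Month 6: interest $44.79; balance after payment $1,808.37.
Month 7: interest $43.70; balance after payment $1,762.08.

$1,762.08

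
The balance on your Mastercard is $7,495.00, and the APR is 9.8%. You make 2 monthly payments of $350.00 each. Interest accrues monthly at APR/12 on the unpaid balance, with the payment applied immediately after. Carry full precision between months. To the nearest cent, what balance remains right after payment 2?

Monthly rate r = 9.8%/12 = 0.816667% = 0.00816667.
Each month: B ← B·(1+r) − $350.00.
Month 1: interest $61.21; balance after payment $7,206.21.
Month 2: interest $58.85; balance after payment $6,915.06.

$6,915.06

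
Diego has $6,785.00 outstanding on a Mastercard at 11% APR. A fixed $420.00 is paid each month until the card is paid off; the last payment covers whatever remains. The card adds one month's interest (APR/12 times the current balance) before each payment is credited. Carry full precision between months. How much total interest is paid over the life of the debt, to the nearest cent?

$592.31

Monthly rate r = 11%/12 = 0.916667% = 0.00916667.
Payoff takes n = ⌈−ln(1 − rB₀/P)/ln(1+r)⌉ = ⌈17.564⌉ = 18 payments; the last is $237.31.
Total paid = 17·$420.00 + $237.31 = $7,377.31.
Total interest = total paid − principal = $7,377.31 − $6,785.00 = $592.31.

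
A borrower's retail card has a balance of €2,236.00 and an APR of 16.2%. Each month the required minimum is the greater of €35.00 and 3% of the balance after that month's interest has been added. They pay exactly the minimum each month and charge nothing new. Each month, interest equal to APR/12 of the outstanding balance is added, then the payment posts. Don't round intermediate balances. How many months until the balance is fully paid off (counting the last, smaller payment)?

Monthly rate r = 16.2%/12 = 1.35% = 0.0135.
While 3% of the post-interest balance exceeds €35.00, each month B ← (B·(1+r))·(1 − 0.03), i.e. B shrinks by the factor (1+r)·0.97 = 0.9831.
This holds for months 1–39. Entering month 40 the balance is €1,149.99; 3% of the post-interest balance is now below €35.00, so the flat €35.00 minimum applies from here.
From month 40 a fixed €35.00 at rate r clears €1,149.99 in 44 more payments. Total: 39 + 44 = 83 months.

83 months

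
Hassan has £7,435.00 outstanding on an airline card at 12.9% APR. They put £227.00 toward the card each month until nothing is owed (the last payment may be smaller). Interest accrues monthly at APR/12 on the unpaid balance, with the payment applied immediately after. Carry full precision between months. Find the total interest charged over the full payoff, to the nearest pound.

£1,779

Monthly rate r = 12.9%/12 = 1.075% = 0.01075.
Payoff takes n = ⌈−ln(1 − rB₀/P)/ln(1+r)⌉ = ⌈40.590⌉ = 41 payments; the last is £134.27.
Total paid = 40·£227.00 + £134.27 = £9,214.27.
Total interest = total paid − principal = £9,214.27 − £7,435.00 = £1,779.27.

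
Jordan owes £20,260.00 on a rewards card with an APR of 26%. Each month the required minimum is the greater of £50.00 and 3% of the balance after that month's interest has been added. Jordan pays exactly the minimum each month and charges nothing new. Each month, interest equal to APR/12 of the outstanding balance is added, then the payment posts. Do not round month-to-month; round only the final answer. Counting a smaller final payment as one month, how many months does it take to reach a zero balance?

Monthly rate r = 26%/12 = 2.16667% = 0.0216667.
While 3% of the post-interest balance exceeds £50.00, each month B ← (B·(1+r))·(1 − 0.03), i.e. B shrinks by the factor (1+r)·0.97 = 0.99102.
This holds for months 1–280. Entering month 281 the balance is £1,619.23; 3% of the post-interest balance is now below £50.00, so the flat £50.00 minimum applies from here.
From month 281 a fixed £50.00 at rate r clears £1,619.23 in 57 more payments. Total: 280 + 57 = 337 months.

337 months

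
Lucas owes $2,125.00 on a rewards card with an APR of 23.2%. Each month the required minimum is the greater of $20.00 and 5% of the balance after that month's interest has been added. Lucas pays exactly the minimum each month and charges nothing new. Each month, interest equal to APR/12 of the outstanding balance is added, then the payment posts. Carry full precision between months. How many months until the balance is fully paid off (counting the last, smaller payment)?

78 months

Monthly rate r = 23.2%/12 = 1.93333% = 0.0193333.
While 5% of the post-interest balance exceeds $20.00, each month B ← (B·(1+r))·(1 − 0.05), i.e. B shrinks by the factor (1+r)·0.95 = 0.96837.
This holds for months 1–53. Entering month 54 the balance is $386.79; 5% of the post-interest balance is now below $20.00, so the flat $20.00 minimum applies from here.
From month 54 a fixed $20.00 at rate r clears $386.79 in 25 more payments. Total: 53 + 25 = 78 months.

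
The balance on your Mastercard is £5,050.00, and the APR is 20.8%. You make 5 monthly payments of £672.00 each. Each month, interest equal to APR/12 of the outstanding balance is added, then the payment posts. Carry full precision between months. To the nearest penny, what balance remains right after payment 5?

Monthly rate r = 20.8%/12 = 1.73333% = 0.0173333.
Each month: B ← B·(1+r) − £672.00.
Month 1: interest £87.53; balance after payment £4,465.53.
Month 2: interest £77.40; balance after payment £3,870.94.
Month 3: interest £67.10; balance after payment £3,266.03.
Month 4: interest £56.61; balance after payment £2,650.64.
Month 5: interest £45.94; balance after payment £2,024.59.

£2,024.59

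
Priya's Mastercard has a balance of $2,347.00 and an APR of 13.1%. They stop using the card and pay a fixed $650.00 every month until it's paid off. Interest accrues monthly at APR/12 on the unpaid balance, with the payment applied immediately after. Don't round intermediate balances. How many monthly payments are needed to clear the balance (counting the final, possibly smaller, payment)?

4 payments

Monthly rate r = 13.1%/12 = 1.09167% = 0.0109167.
Recurrence: B ← B·(1+r) − $650.00.
Month 1: interest $25.62; balance after payment $1,722.62.
Month 2: interest $18.81; balance after payment $1,091.43.
Month 3: interest $11.91; balance after payment $453.34.
Month 4: interest $4.95; balance after payment $0.00.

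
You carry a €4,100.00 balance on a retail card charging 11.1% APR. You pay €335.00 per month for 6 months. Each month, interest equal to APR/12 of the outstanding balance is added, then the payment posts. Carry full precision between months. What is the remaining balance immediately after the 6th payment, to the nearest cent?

Monthly rate r = 11.1%/12 = 0.925% = 0.00925.
Each month: B ← B·(1+r) − €335.00.
Month 1: interest €37.92; balance after payment €3,802.93.
Month 2: interest €35.18; balance after payment €3,503.10.
Month 3: interest €32.40; balance after payment €3,200.51.
Month 4: interest €29.60; balance after payment €2,895.11.
Month 5: interest €26.78; balance after payment €2,586.89.
Month 6: interest €23.93; balance after payment €2,275.82.

€2,275.82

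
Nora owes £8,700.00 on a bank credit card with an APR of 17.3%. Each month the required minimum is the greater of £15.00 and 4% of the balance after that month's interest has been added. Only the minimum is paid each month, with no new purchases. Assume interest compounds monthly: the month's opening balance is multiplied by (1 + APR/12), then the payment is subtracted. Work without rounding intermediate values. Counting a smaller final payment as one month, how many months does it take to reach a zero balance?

150 months

Monthly rate r = 17.3%/12 = 1.44167% = 0.0144167.
While 4% of the post-interest balance exceeds £15.00, each month B ← (B·(1+r))·(1 − 0.04), i.e. B shrinks by the factor (1+r)·0.96 = 0.97384.
This holds for months 1–120. Entering month 121 the balance is £361.44; 4% of the post-interest balance is now below £15.00, so the flat £15.00 minimum applies from here.
From month 121 a fixed £15.00 at rate r clears £361.44 in 30 more payments. Total: 120 + 30 = 150 months.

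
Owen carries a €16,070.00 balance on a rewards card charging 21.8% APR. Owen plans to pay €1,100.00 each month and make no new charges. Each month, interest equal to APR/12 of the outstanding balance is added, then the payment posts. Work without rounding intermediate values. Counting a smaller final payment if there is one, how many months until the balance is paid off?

18 months

Monthly rate r = 21.8%/12 = 1.81667% = 0.0181667.
Recurrence: B ← B·(1+r) − €1,100.00.
Month 1: interest €291.94; balance after payment €15,261.94.
Month 2: interest €277.26; balance after payment €14,439.20.
Closed form: n = −ln(1 − rB₀/P)/ln(1+r) = −ln(0.7346)/ln(1.01817) ≈ 17.131, so the balance reaches zero during payment 18.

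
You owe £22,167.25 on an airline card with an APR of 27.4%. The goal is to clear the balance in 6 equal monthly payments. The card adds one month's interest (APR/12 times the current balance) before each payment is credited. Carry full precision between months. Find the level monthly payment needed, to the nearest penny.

Monthly rate r = 27.4%/12 = 2.28333% = 0.0228333.
Level-payment amortization: P = B₀·r / (1 − (1+r)^(−n)) = 22167.25·0.0228333 / (1 − 1.02283^(−6)).
Denominator 1 − (1+r)^(−6) = 0.126685316.
P = 506.152 / 0.126685316 ≈ 3995.35.

£3,995.35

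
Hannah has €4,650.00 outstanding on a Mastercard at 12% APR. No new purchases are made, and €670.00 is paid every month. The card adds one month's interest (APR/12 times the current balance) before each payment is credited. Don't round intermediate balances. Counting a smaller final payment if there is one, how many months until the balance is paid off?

8 payments

Monthly rate r = 12%/12 = 1% = 0.01.
Recurrence: B ← B·(1+r) − €670.00.
Month 1: interest €46.50; balance after payment €4,026.50.
Month 2: interest €40.27; balance after payment €3,396.76.
Closed form: n = −ln(1 − rB₀/P)/ln(1+r) = −ln(0.9306)/ln(1.01) ≈ 7.229, so the balance reaches zero during payment 8.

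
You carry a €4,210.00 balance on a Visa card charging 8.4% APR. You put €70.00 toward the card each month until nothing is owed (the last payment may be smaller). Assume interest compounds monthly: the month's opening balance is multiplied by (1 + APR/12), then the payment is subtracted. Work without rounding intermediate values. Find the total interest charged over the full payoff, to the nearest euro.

Monthly rate r = 8.4%/12 = 0.7% = 0.007.
Payoff takes n = ⌈−ln(1 − rB₀/P)/ln(1+r)⌉ = ⌈78.338⌉ = 79 payments; the last is €23.69.
Total paid = 78·€70.00 + €23.69 = €5,483.69.
Total interest = total paid − principal = €5,483.69 − €4,210.00 = €1,273.69.

€1,274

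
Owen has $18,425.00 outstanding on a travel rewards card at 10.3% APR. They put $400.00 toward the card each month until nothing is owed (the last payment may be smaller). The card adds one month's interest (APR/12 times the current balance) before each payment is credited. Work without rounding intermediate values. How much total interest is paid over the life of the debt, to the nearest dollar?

Monthly rate r = 10.3%/12 = 0.858333% = 0.00858333.
Payoff takes n = ⌈−ln(1 − rB₀/P)/ln(1+r)⌉ = ⌈58.869⌉ = 59 payments; the last is $347.90.
Total paid = 58·$400.00 + $347.90 = $23,547.90.
Total interest = total paid − principal = $23,547.90 − $18,425.00 = $5,122.90.

$5,123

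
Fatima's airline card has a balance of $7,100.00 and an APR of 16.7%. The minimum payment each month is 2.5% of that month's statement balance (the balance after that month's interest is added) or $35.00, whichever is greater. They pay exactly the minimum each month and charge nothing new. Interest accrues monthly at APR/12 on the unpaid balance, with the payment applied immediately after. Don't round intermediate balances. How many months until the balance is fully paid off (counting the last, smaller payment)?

Monthly rate r = 16.7%/12 = 1.39167% = 0.0139167.
While 2.5% of the post-interest balance exceeds $35.00, each month B ← (B·(1+r))·(1 − 0.025), i.e. B shrinks by the factor (1+r)·0.975 = 0.98857.
This holds for months 1–143. Entering month 144 the balance is $1,371.65; 2.5% of the post-interest balance is now below $35.00, so the flat $35.00 minimum applies from here.
From month 144 a fixed $35.00 at rate r clears $1,371.65 in 58 more payments. Total: 143 + 58 = 201 months.

201 months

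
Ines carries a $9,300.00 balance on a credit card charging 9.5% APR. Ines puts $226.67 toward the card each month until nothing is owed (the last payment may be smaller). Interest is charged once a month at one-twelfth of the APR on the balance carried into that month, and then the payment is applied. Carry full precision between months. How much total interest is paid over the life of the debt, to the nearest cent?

$1,990.19

Monthly rate r = 9.5%/12 = 0.791667% = 0.00791667.
Payoff takes n = ⌈−ln(1 − rB₀/P)/ln(1+r)⌉ = ⌈49.808⌉ = 50 payments; the last is $183.36.
Total paid = 49·$226.67 + $183.36 = $11,290.19.
Total interest = total paid − principal = $11,290.19 − $9,300.00 = $1,990.19.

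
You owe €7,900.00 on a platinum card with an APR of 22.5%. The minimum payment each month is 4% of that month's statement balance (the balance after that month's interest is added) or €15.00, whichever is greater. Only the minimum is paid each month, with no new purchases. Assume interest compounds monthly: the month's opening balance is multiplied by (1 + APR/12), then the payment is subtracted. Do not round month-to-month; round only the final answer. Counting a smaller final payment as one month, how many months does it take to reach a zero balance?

172 months

Monthly rate r = 22.5%/12 = 1.875% = 0.01875.
While 4% of the post-interest balance exceeds €15.00, each month B ← (B·(1+r))·(1 − 0.04), i.e. B shrinks by the factor (1+r)·0.96 = 0.978.
This holds for months 1–138. Entering month 139 the balance is €366.77; 4% of the post-interest balance is now below €15.00, so the flat €15.00 minimum applies from here.
From month 139 a fixed €15.00 at rate r clears €366.77 in 34 more payments. Total: 138 + 34 = 172 months.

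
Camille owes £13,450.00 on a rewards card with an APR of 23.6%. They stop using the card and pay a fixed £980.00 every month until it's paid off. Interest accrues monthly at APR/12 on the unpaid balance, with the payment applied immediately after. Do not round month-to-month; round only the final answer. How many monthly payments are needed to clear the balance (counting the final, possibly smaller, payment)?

17 payments

Monthly rate r = 23.6%/12 = 1.96667% = 0.0196667.
Recurrence: B ← B·(1+r) − £980.00.
Month 1: interest £264.52; balance after payment £12,734.52.
Month 2: interest £250.45; balance after payment £12,004.96.
Closed form: n = −ln(1 − rB₀/P)/ln(1+r) = −ln(0.73009)/ln(1.01967) ≈ 16.153, so the balance reaches zero during payment 17.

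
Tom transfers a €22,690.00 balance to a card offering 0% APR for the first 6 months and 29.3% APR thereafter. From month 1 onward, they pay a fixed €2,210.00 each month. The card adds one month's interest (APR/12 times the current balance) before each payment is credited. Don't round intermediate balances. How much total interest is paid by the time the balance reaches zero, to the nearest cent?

Promo months 1–6 at r₀ = 0%/12 = 0; months 7+ at r₁ = 29.3%/12 = 0.0244167.
After month 6 (no interest yet): B = €22,690.00 − 6·€2,210.00 = €9,430.00.
Then at r₁ with €2,210.00/mo: n₂ = −ln(1 − r₁·B/P)/ln(1+r₁) ≈ 4.56 → 5 more payments.
Total paid = 10·€2,210.00 + €1,245.91 = €23,345.91; interest = €23,345.91 − €22,690.00 = €655.91.

€655.91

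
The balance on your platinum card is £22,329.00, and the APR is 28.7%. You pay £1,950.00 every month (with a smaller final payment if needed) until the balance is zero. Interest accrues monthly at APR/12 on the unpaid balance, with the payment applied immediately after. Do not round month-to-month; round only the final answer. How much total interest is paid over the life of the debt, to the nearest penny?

Monthly rate r = 28.7%/12 = 2.39167% = 0.0239167.
Payoff takes n = ⌈−ln(1 − rB₀/P)/ln(1+r)⌉ = ⌈13.540⌉ = 14 payments; the last is £1,058.59.
Total paid = 13·£1,950.00 + £1,058.59 = £26,408.59.
Total interest = total paid − principal = £26,408.59 − £22,329.00 = £4,079.59.

£4,079.59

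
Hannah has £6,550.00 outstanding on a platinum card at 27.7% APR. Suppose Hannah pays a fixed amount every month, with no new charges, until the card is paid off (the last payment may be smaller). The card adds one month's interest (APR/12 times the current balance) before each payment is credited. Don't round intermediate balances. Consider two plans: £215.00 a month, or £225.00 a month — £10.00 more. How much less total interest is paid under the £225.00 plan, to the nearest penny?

Monthly rate r = 27.7%/12 = 2.30833% = 0.0230833.
At £215.00/mo: n = ⌈−ln(1 − rB₀/P)/ln(1+r)⌉ = 54 payments (last £50.46); total interest = total paid − £6,550.00 = £4,895.46.
At £225.00/mo: 49 payments (last £190.42); total interest £4,440.42.
Interest saved = £4,895.46 − £4,440.42 = £455.04.

£455.04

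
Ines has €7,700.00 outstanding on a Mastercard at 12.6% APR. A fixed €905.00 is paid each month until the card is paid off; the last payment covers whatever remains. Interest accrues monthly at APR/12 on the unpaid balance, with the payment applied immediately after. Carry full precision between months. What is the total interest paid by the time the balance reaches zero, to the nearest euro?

Monthly rate r = 12.6%/12 = 1.05% = 0.0105.
Payoff takes n = ⌈−ln(1 − rB₀/P)/ln(1+r)⌉ = ⌈8.959⌉ = 9 payments; the last is €868.37.
Total paid = 8·€905.00 + €868.37 = €8,108.37.
Total interest = total paid − principal = €8,108.37 − €7,700.00 = €408.37.

€408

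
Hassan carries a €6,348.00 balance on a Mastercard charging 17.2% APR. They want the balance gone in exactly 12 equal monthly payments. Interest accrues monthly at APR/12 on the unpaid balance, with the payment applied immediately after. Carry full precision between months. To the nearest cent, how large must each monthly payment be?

€579.57

Monthly rate r = 17.2%/12 = 1.43333% = 0.0143333.
Level-payment amortization: P = B₀·r / (1 − (1+r)^(−n)) = 6348.00·0.0143333 / (1 − 1.01433^(−12)).
Denominator 1 − (1+r)^(−12) = 0.156992131.
P = 90.988 / 0.156992131 ≈ 579.57.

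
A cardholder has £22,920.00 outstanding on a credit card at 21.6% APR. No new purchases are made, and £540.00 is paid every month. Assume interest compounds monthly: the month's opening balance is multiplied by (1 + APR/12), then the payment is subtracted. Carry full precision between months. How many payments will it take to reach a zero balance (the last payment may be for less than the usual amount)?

81 payments

Monthly rate r = 21.6%/12 = 1.8% = 0.018.
Recurrence: B ← B·(1+r) − £540.00.
Month 1: interest £412.56; balance after payment £22,792.56.
Month 2: interest £410.27; balance after payment £22,662.83.
Closed form: n = −ln(1 − rB₀/P)/ln(1+r) = −ln(0.236)/ln(1.018) ≈ 80.938, so the balance reaches zero during payment 81.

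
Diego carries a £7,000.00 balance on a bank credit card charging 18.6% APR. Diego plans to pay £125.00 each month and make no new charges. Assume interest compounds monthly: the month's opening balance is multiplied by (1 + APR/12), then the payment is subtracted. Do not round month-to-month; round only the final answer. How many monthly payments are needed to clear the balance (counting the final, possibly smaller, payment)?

132 months

Monthly rate r = 18.6%/12 = 1.55% = 0.0155.
Recurrence: B ← B·(1+r) − £125.00.
Month 1: interest £108.50; balance after payment £6,983.50.
Month 2: interest £108.24; balance after payment £6,966.74.
Closed form: n = −ln(1 − rB₀/P)/ln(1+r) = −ln(0.132)/ln(1.0155) ≈ 131.652, so the balance reaches zero during payment 132.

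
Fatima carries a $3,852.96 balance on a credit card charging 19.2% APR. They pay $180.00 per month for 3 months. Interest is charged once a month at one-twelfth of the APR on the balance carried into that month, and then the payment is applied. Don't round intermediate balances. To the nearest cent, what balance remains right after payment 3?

Monthly rate r = 19.2%/12 = 1.6% = 0.016.
Each month: B ← B·(1+r) − $180.00.
Month 1: interest $61.65; balance after payment $3,734.61.
Month 2: interest $59.75; balance after payment $3,614.36.
Month 3: interest $57.83; balance after payment $3,492.19.

$3,492.19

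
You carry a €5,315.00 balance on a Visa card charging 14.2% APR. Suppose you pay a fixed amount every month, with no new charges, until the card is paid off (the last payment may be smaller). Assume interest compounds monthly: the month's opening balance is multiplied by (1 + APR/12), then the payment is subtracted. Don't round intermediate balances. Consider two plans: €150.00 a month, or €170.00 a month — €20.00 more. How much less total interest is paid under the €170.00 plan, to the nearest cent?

€254.11

Monthly rate r = 14.2%/12 = 1.18333% = 0.0118333.
At €150.00/mo: n = ⌈−ln(1 − rB₀/P)/ln(1+r)⌉ = 47 payments (last €30.41); total interest = total paid − €5,315.00 = €1,615.41.
At €170.00/mo: 40 payments (last €46.30); total interest €1,361.30.
Interest saved = €1,615.41 − €1,361.30 = €254.11.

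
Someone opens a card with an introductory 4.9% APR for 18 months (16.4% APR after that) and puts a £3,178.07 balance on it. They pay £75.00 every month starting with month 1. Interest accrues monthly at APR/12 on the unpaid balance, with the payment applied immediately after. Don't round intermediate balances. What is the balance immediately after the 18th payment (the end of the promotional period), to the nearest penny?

Promo months 1–18 at r₀ = 4.9%/12 = 0.00408333; months 19+ at r₁ = 16.4%/12 = 0.0136667.
After month 18: iterate B ← B·(1+r₀) − £75.00 for 18 months → £2,022.05.

£2,022.05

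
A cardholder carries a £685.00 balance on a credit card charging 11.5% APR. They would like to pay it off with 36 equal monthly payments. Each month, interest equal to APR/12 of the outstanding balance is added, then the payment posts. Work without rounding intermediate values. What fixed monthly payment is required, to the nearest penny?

Monthly rate r = 11.5%/12 = 0.958333% = 0.00958333.
Level-payment amortization: P = B₀·r / (1 − (1+r)^(−n)) = 685.00·0.00958333 / (1 − 1.00958^(−36)).
Denominator 1 − (1+r)^(−36) = 0.29061534.
P = 6.56458 / 0.29061534 ≈ 22.59.

£22.59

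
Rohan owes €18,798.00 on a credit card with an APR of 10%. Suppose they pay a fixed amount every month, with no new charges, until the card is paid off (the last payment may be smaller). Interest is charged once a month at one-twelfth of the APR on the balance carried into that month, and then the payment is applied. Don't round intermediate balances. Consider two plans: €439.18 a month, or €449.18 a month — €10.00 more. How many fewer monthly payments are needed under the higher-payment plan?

2 fewer payments

Monthly rate r = 10%/12 = 0.833333% = 0.00833333.
At €439.18/mo: n = ⌈−ln(1 − rB₀/P)/ln(1+r)⌉ = 54 payments (last €68.40); total interest = total paid − €18,798.00 = €4,546.94.
At €449.18/mo: 52 payments (last €304.46); total interest €4,414.64.
Payments saved = 54 − 52 = 2.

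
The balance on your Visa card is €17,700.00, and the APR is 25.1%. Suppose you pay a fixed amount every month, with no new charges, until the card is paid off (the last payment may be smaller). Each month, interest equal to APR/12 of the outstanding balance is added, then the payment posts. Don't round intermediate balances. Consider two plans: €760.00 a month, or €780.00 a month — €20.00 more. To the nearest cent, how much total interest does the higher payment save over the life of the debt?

€262.36

Monthly rate r = 25.1%/12 = 2.09167% = 0.0209167.
At €760.00/mo: n = ⌈−ln(1 − rB₀/P)/ln(1+r)⌉ = 33 payments (last €196.80); total interest = total paid − €17,700.00 = €6,816.80.
At €780.00/mo: 32 payments (last €74.44); total interest €6,554.44.
Interest saved = €6,816.80 − €6,554.44 = €262.36.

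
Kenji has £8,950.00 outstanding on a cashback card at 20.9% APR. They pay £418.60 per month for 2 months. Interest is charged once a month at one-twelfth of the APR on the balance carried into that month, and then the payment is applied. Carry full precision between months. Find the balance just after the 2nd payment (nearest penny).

£8,419.98

Monthly rate r = 20.9%/12 = 1.74167% = 0.0174167.
Each month: B ← B·(1+r) − £418.60.
Month 1: interest £155.88; balance after payment £8,687.28.
Month 2: interest £151.30; balance after payment £8,419.98.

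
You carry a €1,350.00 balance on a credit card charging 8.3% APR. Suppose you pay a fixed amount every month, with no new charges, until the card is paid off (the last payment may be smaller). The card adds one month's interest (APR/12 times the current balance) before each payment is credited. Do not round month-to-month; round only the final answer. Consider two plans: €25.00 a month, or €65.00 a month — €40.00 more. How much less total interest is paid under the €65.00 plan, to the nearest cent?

€233.52

Monthly rate r = 8.3%/12 = 0.691667% = 0.00691667.
At €25.00/mo: n = ⌈−ln(1 − rB₀/P)/ln(1+r)⌉ = 68 payments (last €20.99); total interest = total paid − €1,350.00 = €345.99.
At €65.00/mo: 23 payments (last €32.47); total interest €112.47.
Interest saved = €345.99 − €112.47 = €233.52.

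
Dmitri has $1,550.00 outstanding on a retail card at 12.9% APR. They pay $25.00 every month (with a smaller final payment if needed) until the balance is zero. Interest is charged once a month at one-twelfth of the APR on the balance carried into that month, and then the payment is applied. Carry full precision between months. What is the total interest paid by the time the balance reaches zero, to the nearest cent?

Monthly rate r = 12.9%/12 = 1.075% = 0.01075.
Payoff takes n = ⌈−ln(1 − rB₀/P)/ln(1+r)⌉ = ⌈102.698⌉ = 103 payments; the last is $17.48.
Total paid = 102·$25.00 + $17.48 = $2,567.48.
Total interest = total paid − principal = $2,567.48 − $1,550.00 = $1,017.48.

$1,017.48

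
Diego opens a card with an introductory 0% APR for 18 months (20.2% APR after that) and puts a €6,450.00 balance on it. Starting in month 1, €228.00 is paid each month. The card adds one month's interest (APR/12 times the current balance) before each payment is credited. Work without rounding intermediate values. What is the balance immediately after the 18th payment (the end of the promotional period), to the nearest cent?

€2,346.00

Promo months 1–18 at r₀ = 0%/12 = 0; months 19+ at r₁ = 20.2%/12 = 0.0168333.
After month 18 (no interest yet): B = €6,450.00 − 18·€228.00 = €2,346.00.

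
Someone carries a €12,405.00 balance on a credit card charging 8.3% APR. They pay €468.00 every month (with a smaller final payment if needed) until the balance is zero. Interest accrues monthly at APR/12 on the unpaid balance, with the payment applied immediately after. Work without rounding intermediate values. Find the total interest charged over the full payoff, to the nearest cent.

Monthly rate r = 8.3%/12 = 0.691667% = 0.00691667.
Payoff takes n = ⌈−ln(1 − rB₀/P)/ln(1+r)⌉ = ⌈29.382⌉ = 30 payments; the last is €179.27.
Total paid = 29·€468.00 + €179.27 = €13,751.27.
Total interest = total paid − principal = €13,751.27 − €12,405.00 = €1,346.27.

€1,346.27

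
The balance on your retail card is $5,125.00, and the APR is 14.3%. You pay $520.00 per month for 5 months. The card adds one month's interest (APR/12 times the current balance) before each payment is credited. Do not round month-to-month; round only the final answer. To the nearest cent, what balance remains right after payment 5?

Monthly rate r = 14.3%/12 = 1.19167% = 0.0119167.
Each month: B ← B·(1+r) − $520.00.
Month 1: interest $61.07; balance after payment $4,666.07.
Month 2: interest $55.60; balance after payment $4,201.68.
Month 3: interest $50.07; balance after payment $3,731.75.
Month 4: interest $44.47; balance after payment $3,256.22.
Month 5: interest $38.80; balance after payment $2,775.02.

$2,775.02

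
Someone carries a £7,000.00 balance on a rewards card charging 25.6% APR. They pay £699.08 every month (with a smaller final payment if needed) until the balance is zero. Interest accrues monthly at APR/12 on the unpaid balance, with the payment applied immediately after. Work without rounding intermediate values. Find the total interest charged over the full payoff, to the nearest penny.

Monthly rate r = 25.6%/12 = 2.13333% = 0.0213333.
Payoff takes n = ⌈−ln(1 − rB₀/P)/ln(1+r)⌉ = ⌈11.384⌉ = 12 payments; the last is £270.30.
Total paid = 11·£699.08 + £270.30 = £7,960.18.
Total interest = total paid − principal = £7,960.18 − £7,000.00 = £960.18.

£960.18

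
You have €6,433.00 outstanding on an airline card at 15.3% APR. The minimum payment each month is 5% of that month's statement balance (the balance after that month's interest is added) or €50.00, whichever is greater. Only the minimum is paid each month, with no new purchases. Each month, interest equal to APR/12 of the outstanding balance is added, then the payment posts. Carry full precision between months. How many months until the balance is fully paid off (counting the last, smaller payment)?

Monthly rate r = 15.3%/12 = 1.275% = 0.01275.
While 5% of the post-interest balance exceeds €50.00, each month B ← (B·(1+r))·(1 − 0.05), i.e. B shrinks by the factor (1+r)·0.95 = 0.96211.
This holds for months 1–49. Entering month 50 the balance is €969.35; 5% of the post-interest balance is now below €50.00, so the flat €50.00 minimum applies from here.
From month 50 a fixed €50.00 at rate r clears €969.35 in 23 more payments. Total: 49 + 23 = 72 months.

72 months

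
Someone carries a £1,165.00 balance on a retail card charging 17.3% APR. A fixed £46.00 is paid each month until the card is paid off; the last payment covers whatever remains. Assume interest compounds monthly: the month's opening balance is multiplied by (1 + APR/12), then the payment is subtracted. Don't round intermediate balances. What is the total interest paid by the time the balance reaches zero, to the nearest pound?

Monthly rate r = 17.3%/12 = 1.44167% = 0.0144167.
Payoff takes n = ⌈−ln(1 − rB₀/P)/ln(1+r)⌉ = ⌈31.740⌉ = 32 payments; the last is £34.10.
Total paid = 31·£46.00 + £34.10 = £1,460.10.
Total interest = total paid − principal = £1,460.10 − £1,165.00 = £295.10.

£295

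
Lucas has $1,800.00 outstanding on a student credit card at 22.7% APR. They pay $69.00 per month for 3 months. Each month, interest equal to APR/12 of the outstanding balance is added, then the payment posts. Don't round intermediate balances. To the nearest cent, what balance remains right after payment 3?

$1,693.15

Monthly rate r = 22.7%/12 = 1.89167% = 0.0189167.
Each month: B ← B·(1+r) − $69.00.
Month 1: interest $34.05; balance after payment $1,765.05.
Month 2: interest $33.39; balance after payment $1,729.44.
Month 3: interest $32.72; balance after payment $1,693.15.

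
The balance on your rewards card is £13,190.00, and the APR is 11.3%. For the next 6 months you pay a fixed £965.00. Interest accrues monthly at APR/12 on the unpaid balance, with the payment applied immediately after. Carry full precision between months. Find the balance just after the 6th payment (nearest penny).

£8,024.97

Monthly rate r = 11.3%/12 = 0.941667% = 0.00941667.
Each month: B ← B·(1+r) − £965.00.
Month 1: interest £124.21; balance after payment £12,349.21.
Month 2: interest £116.29; balance after payment £11,500.49.
Month 3: interest £108.30; balance after payment £10,643.79.
Month 4: interest £100.23; balance after payment £9,779.02.
Month 5: interest £92.09; balance after payment £8,906.11.
Month 6: interest £83.87; balance after payment £8,024.97.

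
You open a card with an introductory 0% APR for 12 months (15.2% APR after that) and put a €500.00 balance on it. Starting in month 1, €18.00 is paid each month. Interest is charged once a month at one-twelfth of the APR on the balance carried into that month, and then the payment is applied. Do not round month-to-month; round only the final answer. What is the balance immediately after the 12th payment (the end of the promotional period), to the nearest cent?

€284.00

Promo months 1–12 at r₀ = 0%/12 = 0; months 13+ at r₁ = 15.2%/12 = 0.0126667.
After month 12 (no interest yet): B = €500.00 − 12·€18.00 = €284.00.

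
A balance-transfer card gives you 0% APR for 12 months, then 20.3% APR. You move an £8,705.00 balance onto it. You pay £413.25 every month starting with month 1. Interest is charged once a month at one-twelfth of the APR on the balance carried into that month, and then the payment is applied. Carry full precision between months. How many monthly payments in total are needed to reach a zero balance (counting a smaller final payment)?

Promo months 1–12 at r₀ = 0%/12 = 0; months 13+ at r₁ = 20.3%/12 = 0.0169167.
After month 12 (no interest yet): B = £8,705.00 − 12·£413.25 = £3,746.00.
Then at r₁ with £413.25/mo: n₂ = −ln(1 − r₁·B/P)/ln(1+r₁) ≈ 9.92 → 10 more payments.

22 payments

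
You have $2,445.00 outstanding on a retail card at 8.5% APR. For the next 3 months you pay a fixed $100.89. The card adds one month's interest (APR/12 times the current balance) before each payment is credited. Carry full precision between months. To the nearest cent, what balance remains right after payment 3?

Monthly rate r = 8.5%/12 = 0.708333% = 0.00708333.
Each month: B ← B·(1+r) − $100.89.
Month 1: interest $17.32; balance after payment $2,361.43.
Month 2: interest $16.73; balance after payment $2,277.27.
Month 3: interest $16.13; balance after payment $2,192.51.

$2,192.51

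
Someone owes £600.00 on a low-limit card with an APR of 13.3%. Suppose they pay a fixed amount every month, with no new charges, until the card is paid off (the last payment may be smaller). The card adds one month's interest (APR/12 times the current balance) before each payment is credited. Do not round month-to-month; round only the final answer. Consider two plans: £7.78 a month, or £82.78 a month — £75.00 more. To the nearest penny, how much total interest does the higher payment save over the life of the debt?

Monthly rate r = 13.3%/12 = 1.10833% = 0.0110833.
At £7.78/mo: n = ⌈−ln(1 − rB₀/P)/ln(1+r)⌉ = 176 payments (last £0.30); total interest = total paid − £600.00 = £761.80.
At £82.78/mo: 8 payments (last £49.58); total interest £29.04.
Interest saved = £761.80 − £29.04 = £732.76.

£732.76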